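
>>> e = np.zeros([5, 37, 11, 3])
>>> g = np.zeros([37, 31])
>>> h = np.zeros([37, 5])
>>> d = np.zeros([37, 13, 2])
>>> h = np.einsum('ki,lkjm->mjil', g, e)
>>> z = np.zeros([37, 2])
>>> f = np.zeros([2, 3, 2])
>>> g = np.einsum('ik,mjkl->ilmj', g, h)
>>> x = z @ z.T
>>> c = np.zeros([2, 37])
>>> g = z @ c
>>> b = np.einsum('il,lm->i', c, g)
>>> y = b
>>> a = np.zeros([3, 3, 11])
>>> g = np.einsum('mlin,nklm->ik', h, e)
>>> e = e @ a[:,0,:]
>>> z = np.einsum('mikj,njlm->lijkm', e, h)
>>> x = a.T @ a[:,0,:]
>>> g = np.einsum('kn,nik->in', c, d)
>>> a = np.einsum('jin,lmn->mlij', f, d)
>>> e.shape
(5, 37, 11, 11)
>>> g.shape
(13, 37)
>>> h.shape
(3, 11, 31, 5)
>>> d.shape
(37, 13, 2)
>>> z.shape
(31, 37, 11, 11, 5)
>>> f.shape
(2, 3, 2)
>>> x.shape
(11, 3, 11)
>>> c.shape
(2, 37)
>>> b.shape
(2,)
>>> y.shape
(2,)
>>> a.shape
(13, 37, 3, 2)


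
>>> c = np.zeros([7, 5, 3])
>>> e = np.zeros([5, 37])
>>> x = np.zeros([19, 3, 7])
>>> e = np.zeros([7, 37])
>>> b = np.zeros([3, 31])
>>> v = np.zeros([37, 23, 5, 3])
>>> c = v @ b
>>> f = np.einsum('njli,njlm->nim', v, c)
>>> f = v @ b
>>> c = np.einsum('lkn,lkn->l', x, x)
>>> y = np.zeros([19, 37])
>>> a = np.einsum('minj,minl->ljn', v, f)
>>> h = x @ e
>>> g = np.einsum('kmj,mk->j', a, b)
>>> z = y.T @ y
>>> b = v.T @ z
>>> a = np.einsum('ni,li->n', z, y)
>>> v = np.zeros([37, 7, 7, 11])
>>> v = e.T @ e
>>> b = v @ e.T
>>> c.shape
(19,)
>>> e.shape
(7, 37)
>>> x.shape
(19, 3, 7)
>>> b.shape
(37, 7)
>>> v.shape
(37, 37)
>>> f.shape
(37, 23, 5, 31)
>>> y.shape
(19, 37)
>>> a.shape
(37,)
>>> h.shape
(19, 3, 37)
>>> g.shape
(5,)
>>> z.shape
(37, 37)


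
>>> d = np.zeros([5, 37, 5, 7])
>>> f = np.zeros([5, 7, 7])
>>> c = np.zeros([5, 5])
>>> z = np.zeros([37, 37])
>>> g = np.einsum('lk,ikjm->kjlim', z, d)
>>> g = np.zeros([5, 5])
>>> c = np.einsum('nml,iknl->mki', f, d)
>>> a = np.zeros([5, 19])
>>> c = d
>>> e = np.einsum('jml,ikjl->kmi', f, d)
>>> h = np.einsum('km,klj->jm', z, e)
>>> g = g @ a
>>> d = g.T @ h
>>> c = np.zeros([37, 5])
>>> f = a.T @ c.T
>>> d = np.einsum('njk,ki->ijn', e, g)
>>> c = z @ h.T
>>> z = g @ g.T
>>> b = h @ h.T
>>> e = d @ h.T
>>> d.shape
(19, 7, 37)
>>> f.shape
(19, 37)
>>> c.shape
(37, 5)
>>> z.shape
(5, 5)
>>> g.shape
(5, 19)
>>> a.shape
(5, 19)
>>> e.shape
(19, 7, 5)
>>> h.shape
(5, 37)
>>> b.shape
(5, 5)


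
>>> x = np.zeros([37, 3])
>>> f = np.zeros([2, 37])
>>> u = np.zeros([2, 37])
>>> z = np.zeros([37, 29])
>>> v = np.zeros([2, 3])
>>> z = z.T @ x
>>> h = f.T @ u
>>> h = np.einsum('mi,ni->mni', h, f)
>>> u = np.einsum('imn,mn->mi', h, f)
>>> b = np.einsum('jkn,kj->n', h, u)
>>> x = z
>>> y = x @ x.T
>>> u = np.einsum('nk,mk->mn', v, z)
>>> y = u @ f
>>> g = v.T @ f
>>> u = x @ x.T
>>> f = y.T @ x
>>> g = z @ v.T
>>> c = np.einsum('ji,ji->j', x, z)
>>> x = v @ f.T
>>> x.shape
(2, 37)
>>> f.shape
(37, 3)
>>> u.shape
(29, 29)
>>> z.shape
(29, 3)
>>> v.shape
(2, 3)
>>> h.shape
(37, 2, 37)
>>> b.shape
(37,)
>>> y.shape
(29, 37)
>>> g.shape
(29, 2)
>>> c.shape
(29,)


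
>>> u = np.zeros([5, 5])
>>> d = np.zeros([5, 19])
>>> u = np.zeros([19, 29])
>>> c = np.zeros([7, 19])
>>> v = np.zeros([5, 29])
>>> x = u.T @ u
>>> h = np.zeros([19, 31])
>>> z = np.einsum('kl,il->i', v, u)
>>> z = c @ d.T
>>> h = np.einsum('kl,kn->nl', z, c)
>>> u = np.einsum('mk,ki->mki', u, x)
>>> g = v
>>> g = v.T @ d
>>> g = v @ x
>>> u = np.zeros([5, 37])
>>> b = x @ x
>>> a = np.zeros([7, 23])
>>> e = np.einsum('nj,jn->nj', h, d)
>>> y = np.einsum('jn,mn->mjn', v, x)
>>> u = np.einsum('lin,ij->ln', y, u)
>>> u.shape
(29, 29)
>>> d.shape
(5, 19)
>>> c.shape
(7, 19)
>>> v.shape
(5, 29)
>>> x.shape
(29, 29)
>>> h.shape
(19, 5)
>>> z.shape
(7, 5)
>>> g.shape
(5, 29)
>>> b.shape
(29, 29)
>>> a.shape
(7, 23)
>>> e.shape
(19, 5)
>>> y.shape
(29, 5, 29)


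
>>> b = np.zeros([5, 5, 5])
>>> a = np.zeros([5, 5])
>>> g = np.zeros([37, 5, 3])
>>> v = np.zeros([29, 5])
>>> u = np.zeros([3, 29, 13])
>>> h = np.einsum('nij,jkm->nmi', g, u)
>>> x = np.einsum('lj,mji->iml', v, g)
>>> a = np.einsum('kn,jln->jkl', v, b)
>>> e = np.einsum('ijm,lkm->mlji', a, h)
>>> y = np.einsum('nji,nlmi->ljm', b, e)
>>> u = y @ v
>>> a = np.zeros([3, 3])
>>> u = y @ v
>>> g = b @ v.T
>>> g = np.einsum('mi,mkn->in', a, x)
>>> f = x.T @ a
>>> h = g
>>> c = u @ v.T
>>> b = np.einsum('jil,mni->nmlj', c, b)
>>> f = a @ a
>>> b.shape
(5, 5, 29, 37)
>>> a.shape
(3, 3)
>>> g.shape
(3, 29)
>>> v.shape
(29, 5)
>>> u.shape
(37, 5, 5)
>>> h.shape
(3, 29)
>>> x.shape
(3, 37, 29)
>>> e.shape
(5, 37, 29, 5)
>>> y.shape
(37, 5, 29)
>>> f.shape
(3, 3)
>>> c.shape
(37, 5, 29)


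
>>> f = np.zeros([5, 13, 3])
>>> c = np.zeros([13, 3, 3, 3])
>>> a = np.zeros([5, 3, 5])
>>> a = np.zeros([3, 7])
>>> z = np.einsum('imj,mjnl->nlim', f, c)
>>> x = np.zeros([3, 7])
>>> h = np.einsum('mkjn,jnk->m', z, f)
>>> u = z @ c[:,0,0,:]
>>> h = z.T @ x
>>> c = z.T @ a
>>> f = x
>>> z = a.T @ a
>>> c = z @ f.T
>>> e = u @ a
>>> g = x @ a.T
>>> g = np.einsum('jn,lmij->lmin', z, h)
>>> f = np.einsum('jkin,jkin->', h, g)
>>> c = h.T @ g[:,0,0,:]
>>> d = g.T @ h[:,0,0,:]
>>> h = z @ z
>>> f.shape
()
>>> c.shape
(7, 3, 5, 7)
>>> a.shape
(3, 7)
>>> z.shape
(7, 7)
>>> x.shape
(3, 7)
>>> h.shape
(7, 7)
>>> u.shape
(3, 3, 5, 3)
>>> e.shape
(3, 3, 5, 7)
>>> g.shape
(13, 5, 3, 7)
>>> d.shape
(7, 3, 5, 7)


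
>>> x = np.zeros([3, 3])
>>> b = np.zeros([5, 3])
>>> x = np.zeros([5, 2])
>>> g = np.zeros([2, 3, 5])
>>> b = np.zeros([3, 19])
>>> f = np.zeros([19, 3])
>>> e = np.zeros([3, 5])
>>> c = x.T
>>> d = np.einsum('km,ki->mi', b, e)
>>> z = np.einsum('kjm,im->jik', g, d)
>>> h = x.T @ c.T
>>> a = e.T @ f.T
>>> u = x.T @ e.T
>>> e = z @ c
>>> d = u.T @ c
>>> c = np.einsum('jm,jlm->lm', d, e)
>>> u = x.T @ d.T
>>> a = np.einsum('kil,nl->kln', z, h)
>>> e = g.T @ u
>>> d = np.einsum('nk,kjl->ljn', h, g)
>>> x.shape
(5, 2)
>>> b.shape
(3, 19)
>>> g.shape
(2, 3, 5)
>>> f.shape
(19, 3)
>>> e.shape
(5, 3, 3)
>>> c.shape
(19, 5)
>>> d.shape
(5, 3, 2)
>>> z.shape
(3, 19, 2)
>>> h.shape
(2, 2)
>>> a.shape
(3, 2, 2)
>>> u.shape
(2, 3)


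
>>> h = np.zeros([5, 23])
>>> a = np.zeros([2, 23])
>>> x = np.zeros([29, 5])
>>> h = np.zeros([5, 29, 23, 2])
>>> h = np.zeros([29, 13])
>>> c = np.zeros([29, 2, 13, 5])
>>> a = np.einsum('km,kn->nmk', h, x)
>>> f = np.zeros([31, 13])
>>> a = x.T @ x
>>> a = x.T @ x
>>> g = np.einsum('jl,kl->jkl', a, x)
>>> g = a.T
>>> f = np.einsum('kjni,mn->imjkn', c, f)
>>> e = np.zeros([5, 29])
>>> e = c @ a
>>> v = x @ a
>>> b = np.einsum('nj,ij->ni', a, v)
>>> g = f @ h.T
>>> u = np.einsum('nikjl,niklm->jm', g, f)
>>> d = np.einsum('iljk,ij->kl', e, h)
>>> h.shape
(29, 13)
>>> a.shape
(5, 5)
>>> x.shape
(29, 5)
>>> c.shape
(29, 2, 13, 5)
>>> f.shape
(5, 31, 2, 29, 13)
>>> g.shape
(5, 31, 2, 29, 29)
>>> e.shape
(29, 2, 13, 5)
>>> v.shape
(29, 5)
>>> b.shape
(5, 29)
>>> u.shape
(29, 13)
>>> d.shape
(5, 2)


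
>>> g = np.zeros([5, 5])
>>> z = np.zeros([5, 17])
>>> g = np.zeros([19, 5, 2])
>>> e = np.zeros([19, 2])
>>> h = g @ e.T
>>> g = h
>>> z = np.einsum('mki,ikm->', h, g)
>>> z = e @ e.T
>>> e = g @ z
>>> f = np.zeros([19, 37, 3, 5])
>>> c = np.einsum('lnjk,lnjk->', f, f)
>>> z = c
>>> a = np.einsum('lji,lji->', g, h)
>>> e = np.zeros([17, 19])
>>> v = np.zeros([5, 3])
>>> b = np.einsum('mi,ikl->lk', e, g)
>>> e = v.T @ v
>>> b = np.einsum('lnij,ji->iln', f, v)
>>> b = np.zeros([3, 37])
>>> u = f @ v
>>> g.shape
(19, 5, 19)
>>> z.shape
()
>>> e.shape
(3, 3)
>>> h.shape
(19, 5, 19)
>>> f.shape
(19, 37, 3, 5)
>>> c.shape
()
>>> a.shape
()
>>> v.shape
(5, 3)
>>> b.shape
(3, 37)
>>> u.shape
(19, 37, 3, 3)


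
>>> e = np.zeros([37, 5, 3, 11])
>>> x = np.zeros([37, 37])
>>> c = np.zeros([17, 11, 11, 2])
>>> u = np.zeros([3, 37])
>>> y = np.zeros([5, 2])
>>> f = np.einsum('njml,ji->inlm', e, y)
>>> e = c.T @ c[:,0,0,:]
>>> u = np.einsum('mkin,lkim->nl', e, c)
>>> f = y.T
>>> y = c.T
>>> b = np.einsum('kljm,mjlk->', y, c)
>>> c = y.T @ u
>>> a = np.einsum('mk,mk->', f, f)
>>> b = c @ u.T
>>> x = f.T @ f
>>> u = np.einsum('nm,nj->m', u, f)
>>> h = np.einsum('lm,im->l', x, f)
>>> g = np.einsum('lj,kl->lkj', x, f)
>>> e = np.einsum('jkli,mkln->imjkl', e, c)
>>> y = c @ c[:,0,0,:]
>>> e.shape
(2, 17, 2, 11, 11)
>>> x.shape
(5, 5)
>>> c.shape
(17, 11, 11, 17)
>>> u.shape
(17,)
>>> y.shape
(17, 11, 11, 17)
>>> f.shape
(2, 5)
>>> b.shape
(17, 11, 11, 2)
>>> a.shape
()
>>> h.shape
(5,)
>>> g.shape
(5, 2, 5)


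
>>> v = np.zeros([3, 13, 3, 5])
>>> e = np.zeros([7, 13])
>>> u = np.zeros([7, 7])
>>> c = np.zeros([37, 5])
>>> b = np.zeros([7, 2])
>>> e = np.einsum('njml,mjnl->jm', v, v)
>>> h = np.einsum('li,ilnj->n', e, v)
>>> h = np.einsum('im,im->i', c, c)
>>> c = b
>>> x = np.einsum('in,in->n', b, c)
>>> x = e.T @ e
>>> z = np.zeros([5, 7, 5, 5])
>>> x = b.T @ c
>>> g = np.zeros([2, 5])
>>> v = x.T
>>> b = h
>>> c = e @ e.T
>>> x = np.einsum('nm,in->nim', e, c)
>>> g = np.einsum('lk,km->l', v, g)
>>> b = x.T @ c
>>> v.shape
(2, 2)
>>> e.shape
(13, 3)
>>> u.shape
(7, 7)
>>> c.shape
(13, 13)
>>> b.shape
(3, 13, 13)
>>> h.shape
(37,)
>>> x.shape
(13, 13, 3)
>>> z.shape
(5, 7, 5, 5)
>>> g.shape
(2,)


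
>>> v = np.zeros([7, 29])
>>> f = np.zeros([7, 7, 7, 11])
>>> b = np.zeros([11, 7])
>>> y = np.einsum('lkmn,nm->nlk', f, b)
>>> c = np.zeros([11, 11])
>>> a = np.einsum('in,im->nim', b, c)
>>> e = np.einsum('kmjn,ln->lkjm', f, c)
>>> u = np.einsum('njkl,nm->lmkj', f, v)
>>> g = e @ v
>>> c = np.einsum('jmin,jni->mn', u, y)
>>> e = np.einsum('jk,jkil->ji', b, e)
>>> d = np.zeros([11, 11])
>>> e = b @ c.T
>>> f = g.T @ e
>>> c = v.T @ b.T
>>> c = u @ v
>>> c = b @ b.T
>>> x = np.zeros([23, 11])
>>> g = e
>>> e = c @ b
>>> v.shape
(7, 29)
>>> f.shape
(29, 7, 7, 29)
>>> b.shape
(11, 7)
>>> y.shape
(11, 7, 7)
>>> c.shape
(11, 11)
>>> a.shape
(7, 11, 11)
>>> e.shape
(11, 7)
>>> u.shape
(11, 29, 7, 7)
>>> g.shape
(11, 29)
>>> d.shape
(11, 11)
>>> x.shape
(23, 11)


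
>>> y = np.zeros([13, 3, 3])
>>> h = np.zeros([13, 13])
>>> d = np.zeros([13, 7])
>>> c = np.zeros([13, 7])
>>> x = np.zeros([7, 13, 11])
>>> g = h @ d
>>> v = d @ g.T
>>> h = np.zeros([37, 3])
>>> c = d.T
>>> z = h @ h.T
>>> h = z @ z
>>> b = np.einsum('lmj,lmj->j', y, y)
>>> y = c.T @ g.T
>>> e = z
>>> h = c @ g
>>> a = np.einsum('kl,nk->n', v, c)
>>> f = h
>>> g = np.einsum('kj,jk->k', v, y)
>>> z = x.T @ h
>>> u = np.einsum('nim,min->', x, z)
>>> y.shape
(13, 13)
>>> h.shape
(7, 7)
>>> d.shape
(13, 7)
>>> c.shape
(7, 13)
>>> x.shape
(7, 13, 11)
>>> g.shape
(13,)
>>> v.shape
(13, 13)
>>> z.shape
(11, 13, 7)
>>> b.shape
(3,)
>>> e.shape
(37, 37)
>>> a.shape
(7,)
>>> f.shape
(7, 7)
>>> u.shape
()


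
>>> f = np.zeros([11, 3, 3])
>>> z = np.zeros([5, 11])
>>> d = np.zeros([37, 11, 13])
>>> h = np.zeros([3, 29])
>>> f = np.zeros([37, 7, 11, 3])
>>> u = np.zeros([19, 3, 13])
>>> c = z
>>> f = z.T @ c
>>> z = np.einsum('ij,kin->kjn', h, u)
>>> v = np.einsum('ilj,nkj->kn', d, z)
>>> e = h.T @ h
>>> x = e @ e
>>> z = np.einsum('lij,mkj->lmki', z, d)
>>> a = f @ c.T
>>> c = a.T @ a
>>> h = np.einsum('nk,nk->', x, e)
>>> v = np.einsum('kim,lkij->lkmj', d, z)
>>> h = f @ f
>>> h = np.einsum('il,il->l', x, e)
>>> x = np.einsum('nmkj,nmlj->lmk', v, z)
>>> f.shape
(11, 11)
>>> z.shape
(19, 37, 11, 29)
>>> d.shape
(37, 11, 13)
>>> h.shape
(29,)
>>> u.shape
(19, 3, 13)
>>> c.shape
(5, 5)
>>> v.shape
(19, 37, 13, 29)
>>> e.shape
(29, 29)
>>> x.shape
(11, 37, 13)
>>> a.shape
(11, 5)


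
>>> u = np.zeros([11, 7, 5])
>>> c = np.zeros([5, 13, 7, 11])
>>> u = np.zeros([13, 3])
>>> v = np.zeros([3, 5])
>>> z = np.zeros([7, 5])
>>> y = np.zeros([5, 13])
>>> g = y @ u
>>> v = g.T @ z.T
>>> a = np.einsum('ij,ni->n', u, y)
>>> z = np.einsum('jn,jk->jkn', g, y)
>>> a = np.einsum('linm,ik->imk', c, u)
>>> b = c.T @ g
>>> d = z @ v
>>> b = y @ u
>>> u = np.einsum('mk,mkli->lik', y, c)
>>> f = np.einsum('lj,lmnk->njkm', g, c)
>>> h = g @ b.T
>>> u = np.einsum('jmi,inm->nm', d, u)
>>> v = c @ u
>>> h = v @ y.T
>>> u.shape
(11, 13)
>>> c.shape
(5, 13, 7, 11)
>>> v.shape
(5, 13, 7, 13)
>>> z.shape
(5, 13, 3)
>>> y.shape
(5, 13)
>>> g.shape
(5, 3)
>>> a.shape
(13, 11, 3)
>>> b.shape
(5, 3)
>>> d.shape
(5, 13, 7)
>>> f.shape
(7, 3, 11, 13)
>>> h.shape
(5, 13, 7, 5)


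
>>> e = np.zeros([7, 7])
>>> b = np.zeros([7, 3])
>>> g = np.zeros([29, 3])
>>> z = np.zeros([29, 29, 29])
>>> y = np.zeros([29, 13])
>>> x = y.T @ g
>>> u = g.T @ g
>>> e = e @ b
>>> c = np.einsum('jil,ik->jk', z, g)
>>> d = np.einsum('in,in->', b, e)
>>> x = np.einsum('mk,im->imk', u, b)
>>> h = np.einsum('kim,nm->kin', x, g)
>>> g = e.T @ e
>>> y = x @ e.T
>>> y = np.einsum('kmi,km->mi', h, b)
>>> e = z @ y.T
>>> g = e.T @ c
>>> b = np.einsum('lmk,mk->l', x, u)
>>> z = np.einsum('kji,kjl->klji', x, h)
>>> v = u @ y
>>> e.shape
(29, 29, 3)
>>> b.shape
(7,)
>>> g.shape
(3, 29, 3)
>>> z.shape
(7, 29, 3, 3)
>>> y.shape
(3, 29)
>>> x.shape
(7, 3, 3)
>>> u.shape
(3, 3)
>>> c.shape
(29, 3)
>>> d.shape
()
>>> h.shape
(7, 3, 29)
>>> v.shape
(3, 29)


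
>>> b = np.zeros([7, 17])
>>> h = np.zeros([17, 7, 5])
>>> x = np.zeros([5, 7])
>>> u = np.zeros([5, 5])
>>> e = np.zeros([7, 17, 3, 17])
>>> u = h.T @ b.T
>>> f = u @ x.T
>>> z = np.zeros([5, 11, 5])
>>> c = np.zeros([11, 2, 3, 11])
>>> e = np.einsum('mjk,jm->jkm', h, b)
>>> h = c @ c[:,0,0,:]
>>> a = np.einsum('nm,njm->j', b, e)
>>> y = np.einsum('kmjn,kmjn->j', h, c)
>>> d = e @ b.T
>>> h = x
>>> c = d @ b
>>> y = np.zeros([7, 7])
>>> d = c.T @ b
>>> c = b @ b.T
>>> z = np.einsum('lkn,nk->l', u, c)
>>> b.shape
(7, 17)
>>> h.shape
(5, 7)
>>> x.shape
(5, 7)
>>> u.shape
(5, 7, 7)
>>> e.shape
(7, 5, 17)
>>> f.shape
(5, 7, 5)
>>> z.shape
(5,)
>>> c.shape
(7, 7)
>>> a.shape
(5,)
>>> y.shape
(7, 7)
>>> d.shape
(17, 5, 17)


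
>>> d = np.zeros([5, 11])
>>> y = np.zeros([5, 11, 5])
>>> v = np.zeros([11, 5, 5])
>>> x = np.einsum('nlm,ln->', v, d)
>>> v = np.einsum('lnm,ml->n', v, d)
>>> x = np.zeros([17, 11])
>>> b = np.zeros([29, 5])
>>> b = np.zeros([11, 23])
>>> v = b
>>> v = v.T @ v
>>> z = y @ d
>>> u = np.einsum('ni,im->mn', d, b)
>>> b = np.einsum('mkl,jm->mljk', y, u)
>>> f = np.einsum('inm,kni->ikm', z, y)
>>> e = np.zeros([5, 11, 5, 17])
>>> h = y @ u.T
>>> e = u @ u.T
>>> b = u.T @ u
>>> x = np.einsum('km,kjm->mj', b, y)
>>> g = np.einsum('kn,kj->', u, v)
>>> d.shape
(5, 11)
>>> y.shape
(5, 11, 5)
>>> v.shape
(23, 23)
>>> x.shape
(5, 11)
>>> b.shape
(5, 5)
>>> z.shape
(5, 11, 11)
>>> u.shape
(23, 5)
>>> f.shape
(5, 5, 11)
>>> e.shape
(23, 23)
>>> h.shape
(5, 11, 23)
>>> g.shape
()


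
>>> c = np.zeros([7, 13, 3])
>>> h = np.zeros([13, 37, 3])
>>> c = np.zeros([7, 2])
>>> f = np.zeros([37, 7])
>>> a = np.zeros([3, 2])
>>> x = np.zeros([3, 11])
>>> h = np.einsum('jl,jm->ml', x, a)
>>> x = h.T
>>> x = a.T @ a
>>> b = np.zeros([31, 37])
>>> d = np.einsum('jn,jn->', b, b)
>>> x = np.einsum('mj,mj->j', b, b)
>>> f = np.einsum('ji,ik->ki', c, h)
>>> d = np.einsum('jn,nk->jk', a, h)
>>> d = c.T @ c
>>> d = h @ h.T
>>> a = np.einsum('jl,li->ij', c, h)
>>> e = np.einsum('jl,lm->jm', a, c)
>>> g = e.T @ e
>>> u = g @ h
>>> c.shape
(7, 2)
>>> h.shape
(2, 11)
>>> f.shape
(11, 2)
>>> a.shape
(11, 7)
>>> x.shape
(37,)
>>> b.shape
(31, 37)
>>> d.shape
(2, 2)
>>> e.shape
(11, 2)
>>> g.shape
(2, 2)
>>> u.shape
(2, 11)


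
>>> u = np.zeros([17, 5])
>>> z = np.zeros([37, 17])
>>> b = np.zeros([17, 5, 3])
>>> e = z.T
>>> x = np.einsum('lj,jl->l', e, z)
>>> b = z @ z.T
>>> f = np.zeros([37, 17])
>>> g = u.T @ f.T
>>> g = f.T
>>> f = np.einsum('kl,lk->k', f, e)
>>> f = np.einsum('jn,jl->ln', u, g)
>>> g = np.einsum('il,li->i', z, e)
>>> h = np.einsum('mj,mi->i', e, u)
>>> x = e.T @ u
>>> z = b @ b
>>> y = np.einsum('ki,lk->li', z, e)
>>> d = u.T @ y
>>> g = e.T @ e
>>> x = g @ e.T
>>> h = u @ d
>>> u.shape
(17, 5)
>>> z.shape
(37, 37)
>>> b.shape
(37, 37)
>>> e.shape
(17, 37)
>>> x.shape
(37, 17)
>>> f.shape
(37, 5)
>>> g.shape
(37, 37)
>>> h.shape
(17, 37)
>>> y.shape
(17, 37)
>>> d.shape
(5, 37)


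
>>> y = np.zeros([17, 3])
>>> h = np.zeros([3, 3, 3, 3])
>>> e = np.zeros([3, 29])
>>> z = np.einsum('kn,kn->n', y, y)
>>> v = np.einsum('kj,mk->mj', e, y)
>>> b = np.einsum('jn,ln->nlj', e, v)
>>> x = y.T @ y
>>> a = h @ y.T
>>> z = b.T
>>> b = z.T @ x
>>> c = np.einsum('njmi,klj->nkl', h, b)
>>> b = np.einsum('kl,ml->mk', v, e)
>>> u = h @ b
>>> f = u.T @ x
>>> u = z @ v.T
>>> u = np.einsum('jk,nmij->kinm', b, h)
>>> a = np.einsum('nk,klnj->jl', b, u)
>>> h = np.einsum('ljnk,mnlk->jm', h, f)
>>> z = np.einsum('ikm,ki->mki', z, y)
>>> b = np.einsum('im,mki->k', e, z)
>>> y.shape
(17, 3)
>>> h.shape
(3, 17)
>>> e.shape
(3, 29)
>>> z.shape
(29, 17, 3)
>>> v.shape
(17, 29)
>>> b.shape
(17,)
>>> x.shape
(3, 3)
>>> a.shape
(3, 3)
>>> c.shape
(3, 29, 17)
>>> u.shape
(17, 3, 3, 3)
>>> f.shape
(17, 3, 3, 3)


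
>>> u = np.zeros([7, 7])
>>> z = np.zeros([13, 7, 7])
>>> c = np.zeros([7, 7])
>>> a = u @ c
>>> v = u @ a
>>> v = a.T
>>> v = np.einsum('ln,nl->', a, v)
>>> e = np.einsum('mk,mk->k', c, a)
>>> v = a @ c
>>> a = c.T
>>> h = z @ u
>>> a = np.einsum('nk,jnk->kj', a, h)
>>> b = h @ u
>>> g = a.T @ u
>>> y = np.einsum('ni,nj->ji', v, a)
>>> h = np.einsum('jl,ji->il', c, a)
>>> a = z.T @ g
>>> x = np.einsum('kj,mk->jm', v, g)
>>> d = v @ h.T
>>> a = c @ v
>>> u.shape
(7, 7)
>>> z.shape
(13, 7, 7)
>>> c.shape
(7, 7)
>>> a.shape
(7, 7)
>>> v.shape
(7, 7)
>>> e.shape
(7,)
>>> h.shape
(13, 7)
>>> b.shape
(13, 7, 7)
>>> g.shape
(13, 7)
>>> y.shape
(13, 7)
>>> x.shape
(7, 13)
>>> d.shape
(7, 13)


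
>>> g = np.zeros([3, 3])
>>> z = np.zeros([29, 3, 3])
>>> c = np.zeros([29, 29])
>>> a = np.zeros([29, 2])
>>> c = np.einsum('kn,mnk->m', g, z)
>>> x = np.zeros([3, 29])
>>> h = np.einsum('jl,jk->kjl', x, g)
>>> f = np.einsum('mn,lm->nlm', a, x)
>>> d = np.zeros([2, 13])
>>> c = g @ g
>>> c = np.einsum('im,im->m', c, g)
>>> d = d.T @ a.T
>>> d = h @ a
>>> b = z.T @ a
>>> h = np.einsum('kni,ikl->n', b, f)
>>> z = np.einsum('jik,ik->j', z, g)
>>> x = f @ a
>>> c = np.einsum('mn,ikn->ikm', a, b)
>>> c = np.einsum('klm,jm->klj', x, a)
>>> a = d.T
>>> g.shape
(3, 3)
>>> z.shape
(29,)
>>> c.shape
(2, 3, 29)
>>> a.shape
(2, 3, 3)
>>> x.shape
(2, 3, 2)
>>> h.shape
(3,)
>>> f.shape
(2, 3, 29)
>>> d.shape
(3, 3, 2)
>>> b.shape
(3, 3, 2)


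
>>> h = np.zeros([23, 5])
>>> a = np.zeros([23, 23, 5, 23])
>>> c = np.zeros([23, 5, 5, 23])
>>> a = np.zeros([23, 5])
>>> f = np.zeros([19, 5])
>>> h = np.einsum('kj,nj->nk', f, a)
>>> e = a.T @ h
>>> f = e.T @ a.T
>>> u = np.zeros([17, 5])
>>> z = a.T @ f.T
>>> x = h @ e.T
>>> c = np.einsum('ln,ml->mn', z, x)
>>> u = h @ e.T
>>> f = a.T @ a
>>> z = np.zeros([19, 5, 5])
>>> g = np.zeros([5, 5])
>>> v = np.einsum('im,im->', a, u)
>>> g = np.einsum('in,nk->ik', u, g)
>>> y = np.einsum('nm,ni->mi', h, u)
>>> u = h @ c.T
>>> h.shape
(23, 19)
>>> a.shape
(23, 5)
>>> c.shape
(23, 19)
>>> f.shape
(5, 5)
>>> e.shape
(5, 19)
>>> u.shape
(23, 23)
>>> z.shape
(19, 5, 5)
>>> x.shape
(23, 5)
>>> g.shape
(23, 5)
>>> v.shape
()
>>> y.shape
(19, 5)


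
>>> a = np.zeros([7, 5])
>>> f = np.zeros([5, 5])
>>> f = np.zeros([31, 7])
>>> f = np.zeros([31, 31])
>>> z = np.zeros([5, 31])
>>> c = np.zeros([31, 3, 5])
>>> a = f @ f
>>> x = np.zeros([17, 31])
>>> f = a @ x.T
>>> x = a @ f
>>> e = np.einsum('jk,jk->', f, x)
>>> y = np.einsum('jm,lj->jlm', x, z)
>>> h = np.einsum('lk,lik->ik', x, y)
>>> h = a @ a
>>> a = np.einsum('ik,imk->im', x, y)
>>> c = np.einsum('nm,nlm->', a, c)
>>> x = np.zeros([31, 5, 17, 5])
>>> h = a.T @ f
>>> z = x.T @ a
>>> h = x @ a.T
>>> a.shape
(31, 5)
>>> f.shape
(31, 17)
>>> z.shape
(5, 17, 5, 5)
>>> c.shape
()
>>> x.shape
(31, 5, 17, 5)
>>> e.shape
()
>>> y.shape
(31, 5, 17)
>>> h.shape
(31, 5, 17, 31)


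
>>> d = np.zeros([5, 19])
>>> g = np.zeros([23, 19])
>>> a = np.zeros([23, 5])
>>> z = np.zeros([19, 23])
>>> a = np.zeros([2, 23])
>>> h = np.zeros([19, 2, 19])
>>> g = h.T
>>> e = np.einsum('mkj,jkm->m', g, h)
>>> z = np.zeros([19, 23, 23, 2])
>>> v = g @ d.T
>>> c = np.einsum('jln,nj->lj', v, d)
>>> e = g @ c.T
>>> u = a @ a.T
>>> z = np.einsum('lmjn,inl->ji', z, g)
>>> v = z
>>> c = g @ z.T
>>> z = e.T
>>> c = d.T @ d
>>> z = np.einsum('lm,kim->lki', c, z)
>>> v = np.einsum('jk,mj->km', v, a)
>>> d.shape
(5, 19)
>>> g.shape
(19, 2, 19)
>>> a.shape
(2, 23)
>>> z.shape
(19, 2, 2)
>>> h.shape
(19, 2, 19)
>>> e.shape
(19, 2, 2)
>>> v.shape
(19, 2)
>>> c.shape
(19, 19)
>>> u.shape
(2, 2)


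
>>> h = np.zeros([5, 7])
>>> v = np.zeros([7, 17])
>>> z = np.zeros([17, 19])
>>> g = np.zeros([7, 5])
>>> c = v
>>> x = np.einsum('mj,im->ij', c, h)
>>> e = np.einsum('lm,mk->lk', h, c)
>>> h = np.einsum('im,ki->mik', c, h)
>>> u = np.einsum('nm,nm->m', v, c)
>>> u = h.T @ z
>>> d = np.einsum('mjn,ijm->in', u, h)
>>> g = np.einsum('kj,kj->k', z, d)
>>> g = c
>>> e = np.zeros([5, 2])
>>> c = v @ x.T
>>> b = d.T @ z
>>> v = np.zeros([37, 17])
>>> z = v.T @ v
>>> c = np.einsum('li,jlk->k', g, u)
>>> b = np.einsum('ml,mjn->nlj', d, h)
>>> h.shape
(17, 7, 5)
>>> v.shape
(37, 17)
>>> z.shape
(17, 17)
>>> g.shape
(7, 17)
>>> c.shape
(19,)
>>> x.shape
(5, 17)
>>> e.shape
(5, 2)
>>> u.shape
(5, 7, 19)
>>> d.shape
(17, 19)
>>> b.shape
(5, 19, 7)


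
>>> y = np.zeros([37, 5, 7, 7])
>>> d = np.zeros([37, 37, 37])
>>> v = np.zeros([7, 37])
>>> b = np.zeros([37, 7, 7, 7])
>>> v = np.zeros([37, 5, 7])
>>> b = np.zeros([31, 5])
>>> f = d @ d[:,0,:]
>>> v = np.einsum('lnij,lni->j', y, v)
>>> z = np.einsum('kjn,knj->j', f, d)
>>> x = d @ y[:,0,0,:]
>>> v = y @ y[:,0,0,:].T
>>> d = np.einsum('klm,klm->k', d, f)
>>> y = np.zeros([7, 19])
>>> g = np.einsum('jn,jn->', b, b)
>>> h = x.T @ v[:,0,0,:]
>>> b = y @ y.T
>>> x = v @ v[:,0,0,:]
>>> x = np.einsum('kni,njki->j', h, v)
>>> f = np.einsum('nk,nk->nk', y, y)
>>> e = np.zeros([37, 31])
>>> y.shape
(7, 19)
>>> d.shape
(37,)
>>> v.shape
(37, 5, 7, 37)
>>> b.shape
(7, 7)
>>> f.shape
(7, 19)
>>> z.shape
(37,)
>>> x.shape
(5,)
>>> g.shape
()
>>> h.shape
(7, 37, 37)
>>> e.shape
(37, 31)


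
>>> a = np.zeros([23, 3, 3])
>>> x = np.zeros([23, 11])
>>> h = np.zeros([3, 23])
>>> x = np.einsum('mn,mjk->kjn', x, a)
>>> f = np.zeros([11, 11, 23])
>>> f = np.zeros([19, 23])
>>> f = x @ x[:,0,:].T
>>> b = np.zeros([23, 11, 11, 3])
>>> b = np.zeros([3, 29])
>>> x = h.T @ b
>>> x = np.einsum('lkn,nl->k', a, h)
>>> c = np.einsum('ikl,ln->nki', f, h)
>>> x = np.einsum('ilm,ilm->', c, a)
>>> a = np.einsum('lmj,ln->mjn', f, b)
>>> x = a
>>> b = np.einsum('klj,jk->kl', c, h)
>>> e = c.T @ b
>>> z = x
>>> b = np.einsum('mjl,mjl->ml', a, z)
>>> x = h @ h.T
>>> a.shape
(3, 3, 29)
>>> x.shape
(3, 3)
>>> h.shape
(3, 23)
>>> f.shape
(3, 3, 3)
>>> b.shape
(3, 29)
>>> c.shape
(23, 3, 3)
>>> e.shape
(3, 3, 3)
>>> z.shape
(3, 3, 29)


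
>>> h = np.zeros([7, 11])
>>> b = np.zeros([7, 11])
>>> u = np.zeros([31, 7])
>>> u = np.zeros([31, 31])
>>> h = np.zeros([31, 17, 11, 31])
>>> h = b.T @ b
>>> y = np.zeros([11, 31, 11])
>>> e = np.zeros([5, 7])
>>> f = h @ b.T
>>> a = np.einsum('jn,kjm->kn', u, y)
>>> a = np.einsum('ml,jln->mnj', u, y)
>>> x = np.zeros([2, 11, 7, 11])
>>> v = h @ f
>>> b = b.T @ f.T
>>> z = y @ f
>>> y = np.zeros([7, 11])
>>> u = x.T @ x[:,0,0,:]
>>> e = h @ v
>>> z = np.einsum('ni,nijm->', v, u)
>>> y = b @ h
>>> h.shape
(11, 11)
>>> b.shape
(11, 11)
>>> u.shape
(11, 7, 11, 11)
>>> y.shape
(11, 11)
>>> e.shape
(11, 7)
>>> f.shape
(11, 7)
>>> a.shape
(31, 11, 11)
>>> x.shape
(2, 11, 7, 11)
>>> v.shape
(11, 7)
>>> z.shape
()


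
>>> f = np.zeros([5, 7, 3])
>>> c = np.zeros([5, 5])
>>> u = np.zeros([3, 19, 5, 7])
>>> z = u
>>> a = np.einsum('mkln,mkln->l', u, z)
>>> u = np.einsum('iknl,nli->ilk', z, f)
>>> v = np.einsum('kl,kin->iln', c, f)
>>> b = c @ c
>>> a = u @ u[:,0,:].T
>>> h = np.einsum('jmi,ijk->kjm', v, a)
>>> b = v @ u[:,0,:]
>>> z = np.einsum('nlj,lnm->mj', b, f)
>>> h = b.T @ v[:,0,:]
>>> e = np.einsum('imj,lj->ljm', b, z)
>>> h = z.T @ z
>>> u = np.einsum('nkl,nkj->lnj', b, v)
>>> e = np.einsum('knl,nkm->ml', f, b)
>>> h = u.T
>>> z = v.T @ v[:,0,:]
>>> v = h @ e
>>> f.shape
(5, 7, 3)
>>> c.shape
(5, 5)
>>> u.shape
(19, 7, 3)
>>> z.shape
(3, 5, 3)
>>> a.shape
(3, 7, 3)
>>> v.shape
(3, 7, 3)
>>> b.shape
(7, 5, 19)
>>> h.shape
(3, 7, 19)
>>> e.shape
(19, 3)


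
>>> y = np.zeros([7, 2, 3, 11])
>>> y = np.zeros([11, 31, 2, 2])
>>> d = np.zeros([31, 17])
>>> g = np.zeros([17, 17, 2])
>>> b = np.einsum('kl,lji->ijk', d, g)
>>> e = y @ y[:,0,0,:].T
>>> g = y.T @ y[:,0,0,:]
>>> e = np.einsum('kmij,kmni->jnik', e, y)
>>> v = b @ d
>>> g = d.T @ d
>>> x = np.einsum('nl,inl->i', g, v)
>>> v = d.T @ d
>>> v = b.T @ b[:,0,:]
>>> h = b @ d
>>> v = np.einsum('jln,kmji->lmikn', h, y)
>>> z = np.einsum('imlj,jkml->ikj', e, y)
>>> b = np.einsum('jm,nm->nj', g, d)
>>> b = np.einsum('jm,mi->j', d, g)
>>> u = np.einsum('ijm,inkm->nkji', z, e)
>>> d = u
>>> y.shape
(11, 31, 2, 2)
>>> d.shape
(2, 2, 31, 11)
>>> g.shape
(17, 17)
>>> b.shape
(31,)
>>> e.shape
(11, 2, 2, 11)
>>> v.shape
(17, 31, 2, 11, 17)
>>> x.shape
(2,)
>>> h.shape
(2, 17, 17)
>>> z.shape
(11, 31, 11)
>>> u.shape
(2, 2, 31, 11)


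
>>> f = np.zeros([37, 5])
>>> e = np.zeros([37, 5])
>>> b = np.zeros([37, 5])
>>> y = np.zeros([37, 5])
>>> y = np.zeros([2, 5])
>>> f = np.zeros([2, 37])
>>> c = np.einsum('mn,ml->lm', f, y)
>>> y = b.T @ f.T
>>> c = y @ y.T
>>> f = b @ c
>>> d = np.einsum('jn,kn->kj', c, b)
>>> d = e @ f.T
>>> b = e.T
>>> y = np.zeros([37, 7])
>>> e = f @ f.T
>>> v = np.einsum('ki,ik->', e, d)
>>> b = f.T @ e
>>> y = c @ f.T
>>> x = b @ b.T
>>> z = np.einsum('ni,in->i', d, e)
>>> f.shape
(37, 5)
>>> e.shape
(37, 37)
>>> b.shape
(5, 37)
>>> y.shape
(5, 37)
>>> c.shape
(5, 5)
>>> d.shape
(37, 37)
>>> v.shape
()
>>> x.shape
(5, 5)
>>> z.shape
(37,)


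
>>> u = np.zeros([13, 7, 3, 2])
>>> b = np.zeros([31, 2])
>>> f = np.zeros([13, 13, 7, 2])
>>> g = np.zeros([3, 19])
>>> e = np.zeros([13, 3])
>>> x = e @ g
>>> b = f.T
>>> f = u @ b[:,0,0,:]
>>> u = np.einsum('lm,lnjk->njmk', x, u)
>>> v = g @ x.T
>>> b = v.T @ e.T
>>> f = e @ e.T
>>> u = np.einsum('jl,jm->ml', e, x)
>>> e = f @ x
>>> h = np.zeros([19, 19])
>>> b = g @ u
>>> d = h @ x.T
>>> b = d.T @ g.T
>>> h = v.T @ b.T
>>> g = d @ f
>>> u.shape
(19, 3)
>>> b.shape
(13, 3)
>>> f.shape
(13, 13)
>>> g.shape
(19, 13)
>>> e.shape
(13, 19)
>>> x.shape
(13, 19)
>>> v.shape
(3, 13)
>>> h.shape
(13, 13)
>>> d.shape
(19, 13)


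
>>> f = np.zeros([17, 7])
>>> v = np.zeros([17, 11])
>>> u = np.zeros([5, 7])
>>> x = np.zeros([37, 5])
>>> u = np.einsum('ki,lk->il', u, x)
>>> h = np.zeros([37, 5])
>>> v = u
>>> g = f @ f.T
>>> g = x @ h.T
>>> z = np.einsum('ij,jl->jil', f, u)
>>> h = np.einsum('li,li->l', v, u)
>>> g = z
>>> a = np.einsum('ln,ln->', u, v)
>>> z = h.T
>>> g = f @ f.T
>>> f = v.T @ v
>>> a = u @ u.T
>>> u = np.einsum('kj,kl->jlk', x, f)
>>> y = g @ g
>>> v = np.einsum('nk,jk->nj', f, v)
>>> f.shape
(37, 37)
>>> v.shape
(37, 7)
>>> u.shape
(5, 37, 37)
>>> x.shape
(37, 5)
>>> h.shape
(7,)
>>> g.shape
(17, 17)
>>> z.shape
(7,)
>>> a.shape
(7, 7)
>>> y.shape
(17, 17)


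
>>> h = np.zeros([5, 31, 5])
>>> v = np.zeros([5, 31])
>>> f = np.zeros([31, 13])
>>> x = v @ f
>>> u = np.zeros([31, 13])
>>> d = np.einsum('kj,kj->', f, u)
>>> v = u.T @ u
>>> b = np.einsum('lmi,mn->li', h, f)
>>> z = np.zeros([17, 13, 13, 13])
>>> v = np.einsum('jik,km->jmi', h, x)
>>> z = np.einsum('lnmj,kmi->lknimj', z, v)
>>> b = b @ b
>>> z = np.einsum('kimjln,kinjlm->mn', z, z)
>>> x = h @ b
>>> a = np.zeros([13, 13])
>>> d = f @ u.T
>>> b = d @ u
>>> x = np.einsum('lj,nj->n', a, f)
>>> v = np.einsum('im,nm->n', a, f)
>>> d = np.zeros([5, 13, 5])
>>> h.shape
(5, 31, 5)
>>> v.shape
(31,)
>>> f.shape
(31, 13)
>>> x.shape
(31,)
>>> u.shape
(31, 13)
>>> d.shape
(5, 13, 5)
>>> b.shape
(31, 13)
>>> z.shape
(13, 13)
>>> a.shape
(13, 13)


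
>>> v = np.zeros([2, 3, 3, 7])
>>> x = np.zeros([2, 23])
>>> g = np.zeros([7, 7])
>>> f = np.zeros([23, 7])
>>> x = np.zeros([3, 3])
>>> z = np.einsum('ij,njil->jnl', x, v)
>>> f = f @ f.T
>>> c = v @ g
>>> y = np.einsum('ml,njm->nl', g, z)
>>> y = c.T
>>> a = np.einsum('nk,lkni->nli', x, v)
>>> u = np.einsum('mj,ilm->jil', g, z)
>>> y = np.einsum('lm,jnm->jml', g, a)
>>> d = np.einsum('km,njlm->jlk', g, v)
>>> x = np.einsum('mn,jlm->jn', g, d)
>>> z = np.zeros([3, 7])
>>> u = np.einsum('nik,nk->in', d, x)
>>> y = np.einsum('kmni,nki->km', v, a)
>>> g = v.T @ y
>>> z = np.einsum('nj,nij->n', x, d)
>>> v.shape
(2, 3, 3, 7)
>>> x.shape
(3, 7)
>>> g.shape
(7, 3, 3, 3)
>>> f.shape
(23, 23)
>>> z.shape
(3,)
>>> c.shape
(2, 3, 3, 7)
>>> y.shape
(2, 3)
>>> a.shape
(3, 2, 7)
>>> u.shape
(3, 3)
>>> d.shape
(3, 3, 7)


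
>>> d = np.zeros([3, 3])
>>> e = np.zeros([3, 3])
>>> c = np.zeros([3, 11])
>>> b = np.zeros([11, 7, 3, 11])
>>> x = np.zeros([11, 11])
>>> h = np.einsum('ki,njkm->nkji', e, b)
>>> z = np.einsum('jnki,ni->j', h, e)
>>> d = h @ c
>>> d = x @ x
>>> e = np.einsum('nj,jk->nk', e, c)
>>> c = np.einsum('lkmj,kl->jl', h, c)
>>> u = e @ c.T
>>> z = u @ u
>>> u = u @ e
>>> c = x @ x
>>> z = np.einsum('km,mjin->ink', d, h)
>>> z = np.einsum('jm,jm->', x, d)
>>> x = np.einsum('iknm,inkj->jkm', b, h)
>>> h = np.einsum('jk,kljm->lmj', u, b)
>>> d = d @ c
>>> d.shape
(11, 11)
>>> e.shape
(3, 11)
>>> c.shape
(11, 11)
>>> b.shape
(11, 7, 3, 11)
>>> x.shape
(3, 7, 11)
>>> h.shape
(7, 11, 3)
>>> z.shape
()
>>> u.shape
(3, 11)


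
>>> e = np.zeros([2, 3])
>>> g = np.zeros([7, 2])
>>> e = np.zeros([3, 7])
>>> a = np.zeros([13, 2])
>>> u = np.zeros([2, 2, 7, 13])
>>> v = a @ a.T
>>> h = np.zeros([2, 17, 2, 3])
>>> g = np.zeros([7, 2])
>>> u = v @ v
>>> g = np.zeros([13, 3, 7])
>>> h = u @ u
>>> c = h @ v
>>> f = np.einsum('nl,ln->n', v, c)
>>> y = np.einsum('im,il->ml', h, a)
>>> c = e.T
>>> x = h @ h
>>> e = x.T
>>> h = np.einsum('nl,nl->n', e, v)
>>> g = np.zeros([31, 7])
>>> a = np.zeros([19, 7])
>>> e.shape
(13, 13)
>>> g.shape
(31, 7)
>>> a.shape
(19, 7)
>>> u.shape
(13, 13)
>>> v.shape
(13, 13)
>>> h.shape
(13,)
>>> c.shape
(7, 3)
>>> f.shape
(13,)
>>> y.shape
(13, 2)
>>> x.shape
(13, 13)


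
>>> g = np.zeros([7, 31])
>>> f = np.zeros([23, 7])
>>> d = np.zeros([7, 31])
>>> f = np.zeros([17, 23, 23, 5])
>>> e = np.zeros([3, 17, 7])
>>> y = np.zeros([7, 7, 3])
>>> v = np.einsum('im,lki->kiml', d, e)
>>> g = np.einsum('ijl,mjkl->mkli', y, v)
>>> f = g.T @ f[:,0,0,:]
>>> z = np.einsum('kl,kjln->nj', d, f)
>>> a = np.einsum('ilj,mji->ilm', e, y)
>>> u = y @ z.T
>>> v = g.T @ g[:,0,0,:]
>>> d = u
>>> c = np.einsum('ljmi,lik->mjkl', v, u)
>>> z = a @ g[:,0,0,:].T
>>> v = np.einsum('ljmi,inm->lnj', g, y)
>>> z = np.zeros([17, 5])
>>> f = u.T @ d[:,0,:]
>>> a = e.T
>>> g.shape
(17, 31, 3, 7)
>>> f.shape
(5, 7, 5)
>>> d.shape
(7, 7, 5)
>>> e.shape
(3, 17, 7)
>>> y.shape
(7, 7, 3)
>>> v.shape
(17, 7, 31)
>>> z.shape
(17, 5)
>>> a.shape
(7, 17, 3)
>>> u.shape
(7, 7, 5)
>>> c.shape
(31, 3, 5, 7)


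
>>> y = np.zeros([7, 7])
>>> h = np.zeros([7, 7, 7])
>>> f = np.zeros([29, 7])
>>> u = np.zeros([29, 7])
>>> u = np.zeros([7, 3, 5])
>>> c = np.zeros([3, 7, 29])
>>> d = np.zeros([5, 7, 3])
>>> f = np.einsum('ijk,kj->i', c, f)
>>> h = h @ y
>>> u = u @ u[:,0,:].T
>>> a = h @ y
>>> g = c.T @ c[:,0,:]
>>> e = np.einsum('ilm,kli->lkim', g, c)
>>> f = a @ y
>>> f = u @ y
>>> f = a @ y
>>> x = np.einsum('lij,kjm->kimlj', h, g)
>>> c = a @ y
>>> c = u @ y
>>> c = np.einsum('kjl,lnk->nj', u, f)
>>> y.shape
(7, 7)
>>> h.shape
(7, 7, 7)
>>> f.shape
(7, 7, 7)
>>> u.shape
(7, 3, 7)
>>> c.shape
(7, 3)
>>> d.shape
(5, 7, 3)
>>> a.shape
(7, 7, 7)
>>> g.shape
(29, 7, 29)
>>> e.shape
(7, 3, 29, 29)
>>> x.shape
(29, 7, 29, 7, 7)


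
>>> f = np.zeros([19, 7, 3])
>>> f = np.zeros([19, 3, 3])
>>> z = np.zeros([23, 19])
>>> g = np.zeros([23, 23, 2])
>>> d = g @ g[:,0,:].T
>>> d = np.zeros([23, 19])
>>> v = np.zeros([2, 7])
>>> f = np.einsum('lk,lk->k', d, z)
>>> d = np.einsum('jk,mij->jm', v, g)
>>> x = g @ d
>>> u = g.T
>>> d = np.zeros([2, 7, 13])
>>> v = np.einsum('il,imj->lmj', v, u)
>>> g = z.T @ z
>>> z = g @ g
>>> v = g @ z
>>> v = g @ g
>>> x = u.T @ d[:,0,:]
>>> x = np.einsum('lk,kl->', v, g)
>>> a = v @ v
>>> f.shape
(19,)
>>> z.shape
(19, 19)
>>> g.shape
(19, 19)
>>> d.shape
(2, 7, 13)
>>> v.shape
(19, 19)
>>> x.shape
()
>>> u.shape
(2, 23, 23)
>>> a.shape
(19, 19)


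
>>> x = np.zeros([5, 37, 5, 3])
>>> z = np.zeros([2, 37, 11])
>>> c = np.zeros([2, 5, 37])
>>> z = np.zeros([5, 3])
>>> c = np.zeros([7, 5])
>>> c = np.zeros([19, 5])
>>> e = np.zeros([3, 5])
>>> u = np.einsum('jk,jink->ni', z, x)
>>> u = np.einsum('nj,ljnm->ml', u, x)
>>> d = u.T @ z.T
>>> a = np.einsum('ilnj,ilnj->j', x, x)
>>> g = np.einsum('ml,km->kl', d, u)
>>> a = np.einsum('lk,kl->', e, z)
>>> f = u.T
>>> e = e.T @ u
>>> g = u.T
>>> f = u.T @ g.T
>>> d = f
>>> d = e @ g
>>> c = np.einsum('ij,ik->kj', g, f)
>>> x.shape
(5, 37, 5, 3)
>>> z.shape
(5, 3)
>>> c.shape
(5, 3)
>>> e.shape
(5, 5)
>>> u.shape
(3, 5)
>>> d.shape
(5, 3)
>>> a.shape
()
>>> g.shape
(5, 3)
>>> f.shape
(5, 5)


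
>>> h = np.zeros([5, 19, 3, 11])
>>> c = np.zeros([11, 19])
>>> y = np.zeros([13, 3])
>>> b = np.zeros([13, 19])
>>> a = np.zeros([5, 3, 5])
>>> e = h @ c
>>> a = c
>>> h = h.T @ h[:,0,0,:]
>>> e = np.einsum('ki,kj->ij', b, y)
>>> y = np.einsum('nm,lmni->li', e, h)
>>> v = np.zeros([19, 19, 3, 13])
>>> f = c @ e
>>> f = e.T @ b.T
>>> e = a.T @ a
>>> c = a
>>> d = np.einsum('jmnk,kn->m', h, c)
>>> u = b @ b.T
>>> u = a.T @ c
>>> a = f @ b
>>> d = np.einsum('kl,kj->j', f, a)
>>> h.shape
(11, 3, 19, 11)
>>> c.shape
(11, 19)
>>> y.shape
(11, 11)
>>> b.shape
(13, 19)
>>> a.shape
(3, 19)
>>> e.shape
(19, 19)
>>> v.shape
(19, 19, 3, 13)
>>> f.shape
(3, 13)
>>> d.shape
(19,)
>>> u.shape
(19, 19)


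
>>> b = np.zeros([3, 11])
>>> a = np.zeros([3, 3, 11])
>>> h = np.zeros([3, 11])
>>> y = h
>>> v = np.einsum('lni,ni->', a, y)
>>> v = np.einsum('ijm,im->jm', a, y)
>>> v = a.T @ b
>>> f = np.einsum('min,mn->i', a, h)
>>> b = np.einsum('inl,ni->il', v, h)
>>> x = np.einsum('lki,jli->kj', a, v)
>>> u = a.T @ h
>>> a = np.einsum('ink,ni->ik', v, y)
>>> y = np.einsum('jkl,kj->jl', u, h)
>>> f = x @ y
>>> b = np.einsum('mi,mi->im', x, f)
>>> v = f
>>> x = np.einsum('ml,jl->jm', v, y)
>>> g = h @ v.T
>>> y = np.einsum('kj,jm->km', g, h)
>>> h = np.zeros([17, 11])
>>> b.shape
(11, 3)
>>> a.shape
(11, 11)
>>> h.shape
(17, 11)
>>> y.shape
(3, 11)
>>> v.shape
(3, 11)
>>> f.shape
(3, 11)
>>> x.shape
(11, 3)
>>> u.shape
(11, 3, 11)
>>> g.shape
(3, 3)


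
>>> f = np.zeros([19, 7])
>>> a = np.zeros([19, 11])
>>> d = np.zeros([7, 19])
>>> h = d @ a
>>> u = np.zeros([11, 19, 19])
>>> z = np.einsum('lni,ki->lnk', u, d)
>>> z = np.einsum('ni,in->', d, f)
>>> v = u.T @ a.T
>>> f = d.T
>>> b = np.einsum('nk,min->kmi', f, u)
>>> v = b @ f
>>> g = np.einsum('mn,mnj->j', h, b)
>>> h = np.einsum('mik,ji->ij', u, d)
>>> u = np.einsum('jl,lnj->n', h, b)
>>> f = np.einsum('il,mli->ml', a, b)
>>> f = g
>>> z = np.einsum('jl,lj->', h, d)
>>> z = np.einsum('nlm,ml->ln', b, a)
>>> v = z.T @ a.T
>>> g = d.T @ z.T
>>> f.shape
(19,)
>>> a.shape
(19, 11)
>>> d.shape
(7, 19)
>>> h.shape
(19, 7)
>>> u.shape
(11,)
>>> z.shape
(11, 7)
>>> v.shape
(7, 19)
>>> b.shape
(7, 11, 19)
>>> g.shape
(19, 11)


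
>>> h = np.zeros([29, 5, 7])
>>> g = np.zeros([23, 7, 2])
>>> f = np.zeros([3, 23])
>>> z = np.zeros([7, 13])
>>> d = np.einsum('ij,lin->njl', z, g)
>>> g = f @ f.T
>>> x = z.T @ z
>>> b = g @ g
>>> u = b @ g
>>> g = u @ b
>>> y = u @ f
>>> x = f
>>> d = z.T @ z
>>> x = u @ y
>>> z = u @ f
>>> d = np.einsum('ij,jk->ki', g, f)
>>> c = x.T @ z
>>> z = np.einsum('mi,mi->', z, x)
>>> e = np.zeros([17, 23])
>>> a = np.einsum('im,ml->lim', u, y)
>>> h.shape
(29, 5, 7)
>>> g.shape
(3, 3)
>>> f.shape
(3, 23)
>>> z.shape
()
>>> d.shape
(23, 3)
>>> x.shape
(3, 23)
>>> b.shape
(3, 3)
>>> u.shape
(3, 3)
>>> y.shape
(3, 23)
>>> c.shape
(23, 23)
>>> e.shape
(17, 23)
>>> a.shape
(23, 3, 3)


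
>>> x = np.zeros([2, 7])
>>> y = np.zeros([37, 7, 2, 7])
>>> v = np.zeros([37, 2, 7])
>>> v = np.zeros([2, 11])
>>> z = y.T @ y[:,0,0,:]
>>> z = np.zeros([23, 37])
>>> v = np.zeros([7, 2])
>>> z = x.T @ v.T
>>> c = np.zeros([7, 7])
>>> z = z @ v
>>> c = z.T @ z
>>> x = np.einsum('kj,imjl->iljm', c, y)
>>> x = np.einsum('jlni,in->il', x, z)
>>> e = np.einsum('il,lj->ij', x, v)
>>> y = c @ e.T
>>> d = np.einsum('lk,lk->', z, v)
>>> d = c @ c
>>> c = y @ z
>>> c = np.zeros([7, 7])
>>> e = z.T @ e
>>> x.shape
(7, 7)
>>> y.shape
(2, 7)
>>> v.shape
(7, 2)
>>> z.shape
(7, 2)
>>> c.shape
(7, 7)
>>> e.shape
(2, 2)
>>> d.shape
(2, 2)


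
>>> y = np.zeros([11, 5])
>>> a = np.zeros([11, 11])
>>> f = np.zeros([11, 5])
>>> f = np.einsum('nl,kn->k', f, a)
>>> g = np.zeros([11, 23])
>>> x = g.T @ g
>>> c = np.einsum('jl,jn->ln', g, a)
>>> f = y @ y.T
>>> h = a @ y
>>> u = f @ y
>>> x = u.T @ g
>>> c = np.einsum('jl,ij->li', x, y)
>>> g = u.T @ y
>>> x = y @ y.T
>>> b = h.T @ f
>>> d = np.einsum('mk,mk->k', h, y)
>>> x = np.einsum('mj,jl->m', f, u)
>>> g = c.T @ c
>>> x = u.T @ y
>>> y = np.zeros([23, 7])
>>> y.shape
(23, 7)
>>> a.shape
(11, 11)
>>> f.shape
(11, 11)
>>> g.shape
(11, 11)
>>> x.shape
(5, 5)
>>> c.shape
(23, 11)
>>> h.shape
(11, 5)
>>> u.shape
(11, 5)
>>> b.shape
(5, 11)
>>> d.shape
(5,)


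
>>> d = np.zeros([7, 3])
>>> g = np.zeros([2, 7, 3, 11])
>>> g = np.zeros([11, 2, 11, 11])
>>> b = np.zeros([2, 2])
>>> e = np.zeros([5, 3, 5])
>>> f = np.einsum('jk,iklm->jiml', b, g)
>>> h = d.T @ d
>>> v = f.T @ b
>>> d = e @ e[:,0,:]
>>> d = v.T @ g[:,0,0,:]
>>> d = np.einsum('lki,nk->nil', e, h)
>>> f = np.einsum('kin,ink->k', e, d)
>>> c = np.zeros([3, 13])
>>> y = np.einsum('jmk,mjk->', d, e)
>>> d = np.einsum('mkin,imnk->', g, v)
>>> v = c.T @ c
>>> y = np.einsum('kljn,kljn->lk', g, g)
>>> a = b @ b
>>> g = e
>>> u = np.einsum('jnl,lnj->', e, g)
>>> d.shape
()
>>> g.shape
(5, 3, 5)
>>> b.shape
(2, 2)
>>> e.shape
(5, 3, 5)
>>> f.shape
(5,)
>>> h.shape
(3, 3)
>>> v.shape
(13, 13)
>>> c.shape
(3, 13)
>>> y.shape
(2, 11)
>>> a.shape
(2, 2)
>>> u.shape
()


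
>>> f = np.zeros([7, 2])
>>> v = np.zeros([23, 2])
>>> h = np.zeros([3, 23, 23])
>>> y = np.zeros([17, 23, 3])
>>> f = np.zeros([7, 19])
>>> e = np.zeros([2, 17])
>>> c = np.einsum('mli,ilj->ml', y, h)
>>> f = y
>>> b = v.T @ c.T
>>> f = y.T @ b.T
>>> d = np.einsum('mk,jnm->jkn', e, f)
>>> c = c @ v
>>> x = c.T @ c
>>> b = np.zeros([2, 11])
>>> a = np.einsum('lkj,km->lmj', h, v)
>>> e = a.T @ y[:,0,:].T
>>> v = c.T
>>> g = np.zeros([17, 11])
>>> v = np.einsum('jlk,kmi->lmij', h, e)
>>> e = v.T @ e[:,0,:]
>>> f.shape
(3, 23, 2)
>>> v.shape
(23, 2, 17, 3)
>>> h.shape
(3, 23, 23)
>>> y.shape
(17, 23, 3)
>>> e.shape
(3, 17, 2, 17)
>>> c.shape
(17, 2)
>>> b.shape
(2, 11)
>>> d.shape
(3, 17, 23)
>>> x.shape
(2, 2)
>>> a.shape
(3, 2, 23)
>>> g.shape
(17, 11)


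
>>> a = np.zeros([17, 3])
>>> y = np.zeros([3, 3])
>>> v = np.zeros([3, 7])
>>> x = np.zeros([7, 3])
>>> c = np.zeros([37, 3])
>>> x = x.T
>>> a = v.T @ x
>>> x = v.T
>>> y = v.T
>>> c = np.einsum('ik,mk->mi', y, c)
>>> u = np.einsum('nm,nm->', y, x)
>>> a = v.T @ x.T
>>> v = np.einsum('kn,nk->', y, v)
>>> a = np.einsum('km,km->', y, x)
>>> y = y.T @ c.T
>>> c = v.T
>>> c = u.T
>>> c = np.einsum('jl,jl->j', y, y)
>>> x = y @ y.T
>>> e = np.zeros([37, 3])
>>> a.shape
()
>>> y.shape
(3, 37)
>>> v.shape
()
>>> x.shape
(3, 3)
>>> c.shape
(3,)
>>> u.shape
()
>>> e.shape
(37, 3)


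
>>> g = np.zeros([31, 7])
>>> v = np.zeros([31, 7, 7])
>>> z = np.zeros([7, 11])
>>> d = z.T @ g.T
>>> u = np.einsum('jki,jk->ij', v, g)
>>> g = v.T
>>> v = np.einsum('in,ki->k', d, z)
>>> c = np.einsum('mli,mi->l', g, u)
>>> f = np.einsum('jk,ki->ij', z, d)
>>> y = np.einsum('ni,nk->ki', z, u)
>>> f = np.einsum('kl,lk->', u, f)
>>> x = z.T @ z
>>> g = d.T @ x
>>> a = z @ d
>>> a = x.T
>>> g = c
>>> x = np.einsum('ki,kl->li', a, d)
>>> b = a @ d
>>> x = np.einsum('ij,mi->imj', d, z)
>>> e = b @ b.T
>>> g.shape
(7,)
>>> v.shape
(7,)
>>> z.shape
(7, 11)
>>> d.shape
(11, 31)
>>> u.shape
(7, 31)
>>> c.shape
(7,)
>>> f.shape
()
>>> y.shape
(31, 11)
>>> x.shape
(11, 7, 31)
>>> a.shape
(11, 11)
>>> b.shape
(11, 31)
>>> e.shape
(11, 11)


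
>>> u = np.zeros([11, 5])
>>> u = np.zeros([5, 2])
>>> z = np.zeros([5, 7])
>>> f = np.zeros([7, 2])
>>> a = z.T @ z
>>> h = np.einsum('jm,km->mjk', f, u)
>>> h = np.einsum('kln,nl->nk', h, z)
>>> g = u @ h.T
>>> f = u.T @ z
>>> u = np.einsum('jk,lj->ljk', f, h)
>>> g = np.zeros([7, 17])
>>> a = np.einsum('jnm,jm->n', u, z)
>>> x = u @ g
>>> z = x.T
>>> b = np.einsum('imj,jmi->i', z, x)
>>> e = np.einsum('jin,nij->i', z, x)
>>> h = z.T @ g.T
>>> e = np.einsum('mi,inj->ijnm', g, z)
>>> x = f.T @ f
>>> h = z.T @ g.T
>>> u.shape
(5, 2, 7)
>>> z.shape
(17, 2, 5)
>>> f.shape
(2, 7)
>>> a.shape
(2,)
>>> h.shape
(5, 2, 7)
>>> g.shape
(7, 17)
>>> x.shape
(7, 7)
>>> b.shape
(17,)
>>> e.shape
(17, 5, 2, 7)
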